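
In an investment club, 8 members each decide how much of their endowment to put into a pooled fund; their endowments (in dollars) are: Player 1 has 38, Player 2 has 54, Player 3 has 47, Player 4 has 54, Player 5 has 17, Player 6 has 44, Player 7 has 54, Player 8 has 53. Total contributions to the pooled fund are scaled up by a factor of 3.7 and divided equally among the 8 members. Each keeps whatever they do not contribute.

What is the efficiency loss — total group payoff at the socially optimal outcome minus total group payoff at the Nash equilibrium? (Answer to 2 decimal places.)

The private return per contributed unit is 3.7/8 = 0.4625 < 1 for every player regardless of endowment, so the Nash equilibrium is zero contribution and the group total is Σ E_j = 38 + 54 + 47 + 54 + 17 + 44 + 54 + 53 = 361.
Each contributed unit returns 3.700 to the group, so the social optimum is full contribution by everyone: group total = 3.700 × 361 = 1335.70.
Efficiency loss = (3.700 − 1) × 361 = 974.70.

974.70 dollars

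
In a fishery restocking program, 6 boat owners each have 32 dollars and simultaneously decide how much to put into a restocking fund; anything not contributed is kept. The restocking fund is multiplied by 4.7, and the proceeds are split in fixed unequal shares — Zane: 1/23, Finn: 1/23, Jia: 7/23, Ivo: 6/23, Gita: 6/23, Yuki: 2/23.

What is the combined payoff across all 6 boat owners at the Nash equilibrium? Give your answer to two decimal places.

Each unit j contributes comes back to j as 4.7 × (j's share), so j prefers to contribute only if that share exceeds 1/4.7 = 0.2128; otherwise keeping the unit dominates.
Jia, Ivo and Gita are above the threshold, contributing 32 each; the remaining 3 contribute 0. Total contributed: 96.
The restocking fund pays out 4.7 × 96 = 451.20 in total (split across the unequal shares, but the aggregate is all that matters for the group sum).
The 3 free-riders keep 32 each, adding 96. Group total = 96 + 451.20 = 547.20.

547.20 dollars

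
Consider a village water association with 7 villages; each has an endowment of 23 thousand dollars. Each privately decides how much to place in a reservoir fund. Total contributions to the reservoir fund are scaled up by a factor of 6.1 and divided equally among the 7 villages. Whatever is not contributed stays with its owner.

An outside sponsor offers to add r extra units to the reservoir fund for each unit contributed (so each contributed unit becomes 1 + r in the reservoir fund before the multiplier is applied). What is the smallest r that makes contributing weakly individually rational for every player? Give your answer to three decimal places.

0.148

With matching at rate r, one contributed unit becomes (1 + r) in the reservoir fund and returns 6.1 × (1 + r) / 7 to the contributor.
Setting this equal to 1: 1 + r = 7/6.1 = 1.1475.
So the minimum matching rate is r = 1.1475 − 1 = 0.148.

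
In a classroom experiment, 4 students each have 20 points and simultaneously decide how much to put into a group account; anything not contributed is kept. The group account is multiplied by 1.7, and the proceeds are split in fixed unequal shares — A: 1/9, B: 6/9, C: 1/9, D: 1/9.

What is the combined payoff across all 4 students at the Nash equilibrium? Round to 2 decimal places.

94.00 points

Each unit j contributes comes back to j as 1.7 × (j's share), so j prefers to contribute only if that share exceeds 1/1.7 = 0.5882; otherwise keeping the unit dominates.
The only share above 0.5882 is B's 6/9, contributing 20; the remaining 3 contribute 0. Total contributed: 20.
The group account pays out 1.7 × 20 = 34.00 in total (split across the unequal shares, but the aggregate is all that matters for the group sum).
The 3 free-riders keep 20 each, adding 60. Group total = 60 + 34.00 = 94.00.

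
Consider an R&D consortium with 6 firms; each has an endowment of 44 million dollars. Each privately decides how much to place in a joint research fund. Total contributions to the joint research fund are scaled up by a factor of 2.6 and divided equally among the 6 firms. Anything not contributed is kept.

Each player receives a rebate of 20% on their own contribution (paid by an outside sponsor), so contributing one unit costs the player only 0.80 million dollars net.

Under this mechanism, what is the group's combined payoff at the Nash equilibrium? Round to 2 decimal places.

With the mechanism, a contributed unit returns (2.6/6) / 0.80 = 0.5417 per unit of net cost — still below 1 — so contributing 0 remains dominant for every player.
At the Nash equilibrium no one contributes; group total payoff = 6 × 44 = 264.

264.00 million dollars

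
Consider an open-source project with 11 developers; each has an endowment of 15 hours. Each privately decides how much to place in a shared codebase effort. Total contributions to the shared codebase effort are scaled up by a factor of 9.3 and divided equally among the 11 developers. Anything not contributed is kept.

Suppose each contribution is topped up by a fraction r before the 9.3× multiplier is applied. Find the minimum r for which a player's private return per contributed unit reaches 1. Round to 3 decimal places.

With matching at rate r, one contributed unit becomes (1 + r) in the shared codebase effort and returns 9.3 × (1 + r) / 11 to the contributor.
Setting this equal to 1: 1 + r = 11/9.3 = 1.1828.
So the minimum matching rate is r = 1.1828 − 1 = 0.183.

0.183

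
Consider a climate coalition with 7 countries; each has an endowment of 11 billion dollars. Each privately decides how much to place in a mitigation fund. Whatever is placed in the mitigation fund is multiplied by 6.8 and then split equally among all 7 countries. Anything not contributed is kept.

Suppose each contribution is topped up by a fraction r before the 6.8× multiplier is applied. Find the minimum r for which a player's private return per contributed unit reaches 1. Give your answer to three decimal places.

0.029

With matching at rate r, one contributed unit becomes (1 + r) in the mitigation fund and returns 6.8 × (1 + r) / 7 to the contributor.
Setting this equal to 1: 1 + r = 7/6.8 = 1.0294.
So the minimum matching rate is r = 1.0294 − 1 = 0.029.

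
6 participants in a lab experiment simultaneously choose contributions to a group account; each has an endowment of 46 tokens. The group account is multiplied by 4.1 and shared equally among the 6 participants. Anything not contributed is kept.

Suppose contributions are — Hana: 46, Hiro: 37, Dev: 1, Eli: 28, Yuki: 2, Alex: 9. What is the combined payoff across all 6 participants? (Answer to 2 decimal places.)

Total contributed: 46 + 37 + 1 + 28 + 2 + 9 = 123; total kept: 6 × 46 − 123 = 153.
The group account pays out 4.1 × 123 = 504.30 in aggregate.
Group total = 153 + 504.30 = 657.30.

657.30 tokens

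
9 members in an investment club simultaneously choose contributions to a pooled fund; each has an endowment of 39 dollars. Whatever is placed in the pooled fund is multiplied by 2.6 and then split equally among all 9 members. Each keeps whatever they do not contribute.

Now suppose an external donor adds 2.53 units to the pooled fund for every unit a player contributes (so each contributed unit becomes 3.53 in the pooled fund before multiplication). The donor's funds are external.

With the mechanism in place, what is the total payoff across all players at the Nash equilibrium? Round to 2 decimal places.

3221.48 dollars

The effective private return per unit is now 2.6 × 3.53 / 9 = 1.0198 > 1, so every player's dominant strategy flips to full contribution.
So the Nash equilibrium is full contribution by all 9; the group earns 2.6 × 3.53 × 351 = 3221.48.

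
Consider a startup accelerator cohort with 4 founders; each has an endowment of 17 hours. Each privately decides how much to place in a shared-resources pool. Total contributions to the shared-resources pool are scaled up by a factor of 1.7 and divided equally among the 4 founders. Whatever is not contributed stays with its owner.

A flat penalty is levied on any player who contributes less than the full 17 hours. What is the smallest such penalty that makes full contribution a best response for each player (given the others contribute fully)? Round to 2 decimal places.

9.78 hours

Given the others contribute fully, the best deviation is to contribute 0 (any partial contribution still incurs the fine and gives up units whose private return 0.4250 is below 1).
Deviating from 17 to 0 saves 17 hours but forfeits the deviator's share of the drop in the shared-resources pool: 1.7/4 × 17 = 7.22.
So the deviation gain is 17 − 7.22 = 9.78, and the fine must be at least 9.78 hours to wipe it out.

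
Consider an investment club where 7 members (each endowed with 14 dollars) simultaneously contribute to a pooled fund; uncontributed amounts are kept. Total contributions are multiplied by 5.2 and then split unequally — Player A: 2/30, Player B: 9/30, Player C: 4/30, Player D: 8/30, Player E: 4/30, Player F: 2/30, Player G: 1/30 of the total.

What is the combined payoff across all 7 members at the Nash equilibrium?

A player with share s gets back 5.2·s per unit contributed, so full contribution is dominant for anyone with s > 1/5.2 = 0.1923 and zero contribution is dominant for anyone below.
The shares above 0.1923 belong to Player B and Player D, contributing 14 each; the remaining 5 contribute 0. Total contributed: 28.
The pooled fund pays out 5.2 × 28 = 145.60 in total (split across the unequal shares, but the aggregate is all that matters for the group sum).
The 5 free-riders keep 14 each, adding 70. Group total = 70 + 145.60 = 215.60.

215.60 dollars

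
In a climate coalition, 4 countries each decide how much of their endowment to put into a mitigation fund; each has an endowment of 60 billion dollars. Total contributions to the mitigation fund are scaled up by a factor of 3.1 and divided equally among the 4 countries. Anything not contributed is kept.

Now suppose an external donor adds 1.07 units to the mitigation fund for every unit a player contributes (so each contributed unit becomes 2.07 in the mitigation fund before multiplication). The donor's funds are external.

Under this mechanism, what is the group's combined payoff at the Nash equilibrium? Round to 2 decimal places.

With the mechanism, a contributed unit returns 3.1 × 2.07 / 4 = 1.6043 per unit of net cost to the contributor — now above 1 — so contributing fully is weakly dominant for every player.
At the Nash equilibrium everyone contributes 60. Group total payoff = 3.1 × 2.07 × 240 = 1540.08.

1540.08 billion dollars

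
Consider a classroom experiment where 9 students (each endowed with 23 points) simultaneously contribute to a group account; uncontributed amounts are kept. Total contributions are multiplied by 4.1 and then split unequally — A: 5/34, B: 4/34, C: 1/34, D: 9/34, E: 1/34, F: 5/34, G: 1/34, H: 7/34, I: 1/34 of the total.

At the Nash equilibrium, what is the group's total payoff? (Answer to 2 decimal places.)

A player with share s gets back 4.1·s per unit contributed, so full contribution is dominant for anyone with s > 1/4.1 = 0.2439 and zero contribution is dominant for anyone below.
The only share above 0.2439 is D's 9/34, contributing 23; the remaining 8 contribute 0. Total contributed: 23.
The group account pays out 4.1 × 23 = 94.30 in total (split across the unequal shares, but the aggregate is all that matters for the group sum).
The 8 free-riders keep 23 each, adding 184. Group total = 184 + 94.30 = 278.30.

278.30 points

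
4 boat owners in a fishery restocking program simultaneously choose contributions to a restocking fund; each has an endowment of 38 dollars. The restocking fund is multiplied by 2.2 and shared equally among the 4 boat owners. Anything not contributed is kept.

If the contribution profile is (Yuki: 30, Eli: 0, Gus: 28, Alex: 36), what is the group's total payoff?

Total contributed: 30 + 0 + 28 + 36 = 94; total kept: 4 × 38 − 94 = 58.
The restocking fund pays out 2.2 × 94 = 206.80 in aggregate.
Group total = 58 + 206.80 = 264.80.

264.80 dollars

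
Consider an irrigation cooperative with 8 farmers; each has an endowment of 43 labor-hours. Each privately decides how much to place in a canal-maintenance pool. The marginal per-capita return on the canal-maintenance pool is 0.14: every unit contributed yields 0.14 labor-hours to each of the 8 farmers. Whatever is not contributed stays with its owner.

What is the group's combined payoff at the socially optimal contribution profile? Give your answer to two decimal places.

385.28 labor-hours

Each contributed unit returns 1.120 to the group as a whole (0.14 to each of 8 players), which exceeds 1, so the social optimum is full contribution: group total = 1.120 × 344 = 385.28.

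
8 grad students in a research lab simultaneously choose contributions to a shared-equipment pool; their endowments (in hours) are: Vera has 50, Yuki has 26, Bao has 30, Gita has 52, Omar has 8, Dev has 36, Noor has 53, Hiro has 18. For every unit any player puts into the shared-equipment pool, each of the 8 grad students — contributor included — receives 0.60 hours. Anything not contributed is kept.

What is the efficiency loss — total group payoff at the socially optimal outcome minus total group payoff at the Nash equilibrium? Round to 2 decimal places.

1037.40 hours

The private return per contributed unit is 0.60 < 1 for everyone, so the Nash equilibrium is zero contribution and the group total is Σ E_j = 50 + 26 + 30 + 52 + 8 + 36 + 53 + 18 = 273.
Each contributed unit returns 4.800 to the group, so the social optimum is full contribution by everyone: group total = 4.800 × 273 = 1310.40.
Efficiency loss = (4.800 − 1) × 273 = 1037.40.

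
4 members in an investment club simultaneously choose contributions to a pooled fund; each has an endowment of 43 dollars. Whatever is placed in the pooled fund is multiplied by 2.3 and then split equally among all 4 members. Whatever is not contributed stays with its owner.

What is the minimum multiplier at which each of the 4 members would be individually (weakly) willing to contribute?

4

A contributed unit returns (multiplier)/4 to its contributor.
This reaches 1 exactly when the multiplier is 4.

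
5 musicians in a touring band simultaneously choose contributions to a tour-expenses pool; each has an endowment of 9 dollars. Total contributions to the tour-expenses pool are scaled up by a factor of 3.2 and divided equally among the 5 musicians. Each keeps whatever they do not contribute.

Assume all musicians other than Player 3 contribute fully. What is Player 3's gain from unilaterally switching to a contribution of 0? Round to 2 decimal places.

3.24 dollars

Switching from a contribution of 9 to 0 lets Player 3 keep an extra 9 dollars, but lowers the tour-expenses pool by 9, which costs Player 3 their own share of that drop: 3.2/5 × 9 = 5.76.
Net gain = 9 − 5.76 = 3.24. The private return per contributed unit (0.6400) is below 1, so free-riding is indeed the best response regardless of what the others do.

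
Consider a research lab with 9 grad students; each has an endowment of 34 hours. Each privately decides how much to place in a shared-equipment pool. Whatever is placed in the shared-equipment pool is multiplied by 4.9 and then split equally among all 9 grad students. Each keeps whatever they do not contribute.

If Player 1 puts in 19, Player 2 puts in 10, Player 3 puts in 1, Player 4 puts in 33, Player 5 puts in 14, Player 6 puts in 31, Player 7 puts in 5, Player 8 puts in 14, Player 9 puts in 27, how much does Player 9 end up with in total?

90.84 hours

Total contributed: 19 + 10 + 1 + 33 + 14 + 31 + 5 + 14 + 27 = 154.
Each receives 4.9 × 154 / 9 = 83.84 from the shared-equipment pool.
Player 9 keeps 34 − 27 = 7, so Player 9's payoff is 7 + 83.84 = 90.84.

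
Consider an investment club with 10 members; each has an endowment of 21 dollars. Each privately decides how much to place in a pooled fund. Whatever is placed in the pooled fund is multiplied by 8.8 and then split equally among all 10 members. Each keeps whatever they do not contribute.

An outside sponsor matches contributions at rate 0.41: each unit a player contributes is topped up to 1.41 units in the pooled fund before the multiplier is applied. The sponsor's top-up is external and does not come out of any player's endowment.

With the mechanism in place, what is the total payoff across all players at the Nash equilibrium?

The effective private return per unit is now 8.8 × 1.41 / 10 = 1.2408 > 1, so every player's dominant strategy flips to full contribution.
At the Nash equilibrium everyone contributes 21. Group total payoff = 8.8 × 1.41 × 210 = 2605.68.

2605.68 dollars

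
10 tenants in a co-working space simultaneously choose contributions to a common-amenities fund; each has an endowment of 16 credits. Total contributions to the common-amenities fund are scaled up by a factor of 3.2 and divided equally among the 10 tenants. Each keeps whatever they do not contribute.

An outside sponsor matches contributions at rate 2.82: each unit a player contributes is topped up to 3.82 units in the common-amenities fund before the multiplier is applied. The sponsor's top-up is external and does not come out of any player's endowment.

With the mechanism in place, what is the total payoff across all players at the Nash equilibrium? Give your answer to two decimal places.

1955.84 credits

The effective private return per unit is now 3.2 × 3.82 / 10 = 1.2224 > 1, so every player's dominant strategy flips to full contribution.
At the Nash equilibrium everyone contributes 16. Group total payoff = 3.2 × 3.82 × 160 = 1955.84.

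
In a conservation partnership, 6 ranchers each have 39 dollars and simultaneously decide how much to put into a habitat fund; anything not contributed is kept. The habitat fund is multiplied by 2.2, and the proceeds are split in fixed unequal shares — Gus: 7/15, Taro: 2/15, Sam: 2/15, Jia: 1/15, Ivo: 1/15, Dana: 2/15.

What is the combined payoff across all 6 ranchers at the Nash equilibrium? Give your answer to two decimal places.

280.80 dollars

Each unit j contributes comes back to j as 2.2 × (j's share), so j prefers to contribute only if that share exceeds 1/2.2 = 0.4545; otherwise keeping the unit dominates.
Gus alone (share 7/15) is above the threshold, contributing 39; the remaining 5 contribute 0. Total contributed: 39.
The habitat fund pays out 2.2 × 39 = 85.80 in total (split across the unequal shares, but the aggregate is all that matters for the group sum).
The 5 free-riders keep 39 each, adding 195. Group total = 195 + 85.80 = 280.80.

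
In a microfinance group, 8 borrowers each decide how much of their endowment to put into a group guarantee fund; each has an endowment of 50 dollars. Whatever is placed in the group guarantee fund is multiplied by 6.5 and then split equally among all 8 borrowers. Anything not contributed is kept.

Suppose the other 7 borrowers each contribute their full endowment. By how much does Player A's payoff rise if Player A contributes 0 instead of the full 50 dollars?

Switching from a contribution of 50 to 0 lets Player A keep an extra 50 dollars, but lowers the group guarantee fund by 50, which costs Player A their own share of that drop: 6.5/8 × 50 = 40.62.
Net gain = 50 − 40.62 = 9.38. The private return per contributed unit (0.8125) is below 1, so free-riding is indeed the best response regardless of what the others do.

9.38 dollars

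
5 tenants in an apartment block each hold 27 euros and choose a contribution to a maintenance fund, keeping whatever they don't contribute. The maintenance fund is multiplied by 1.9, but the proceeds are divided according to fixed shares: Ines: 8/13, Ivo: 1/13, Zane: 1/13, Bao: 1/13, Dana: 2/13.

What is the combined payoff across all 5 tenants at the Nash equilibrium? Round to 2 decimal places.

159.30 euros

For player j, contributing a unit is worthwhile iff 1.9 × (j's share) ≥ 1, i.e. iff j's share is at least 0.5263.
Ines alone (share 8/13) is above the threshold, contributing 27; the remaining 4 contribute 0. Total contributed: 27.
The maintenance fund pays out 1.9 × 27 = 51.30 in total (split across the unequal shares, but the aggregate is all that matters for the group sum).
The 4 free-riders keep 27 each, adding 108. Group total = 108 + 51.30 = 159.30.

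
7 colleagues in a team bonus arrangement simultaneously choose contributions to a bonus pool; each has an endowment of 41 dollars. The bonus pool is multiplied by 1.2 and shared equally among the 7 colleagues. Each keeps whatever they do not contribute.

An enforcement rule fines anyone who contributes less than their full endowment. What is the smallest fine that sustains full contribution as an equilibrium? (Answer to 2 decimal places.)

33.97 dollars

Given the others contribute fully, the best deviation is to contribute 0 (any partial contribution still incurs the fine and gives up units whose private return 0.1714 is below 1).
Deviating from 41 to 0 saves 41 dollars but forfeits the deviator's share of the drop in the bonus pool: 1.2/7 × 41 = 7.03.
So the deviation gain is 41 − 7.03 = 33.97, and the fine must be at least 33.97 dollars to wipe it out.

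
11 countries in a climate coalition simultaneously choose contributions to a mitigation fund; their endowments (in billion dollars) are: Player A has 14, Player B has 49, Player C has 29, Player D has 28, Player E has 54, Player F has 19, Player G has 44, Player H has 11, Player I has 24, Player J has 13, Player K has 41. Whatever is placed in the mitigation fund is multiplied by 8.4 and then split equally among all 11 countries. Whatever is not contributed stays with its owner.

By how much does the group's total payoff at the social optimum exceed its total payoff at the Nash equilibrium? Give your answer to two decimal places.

2412.40 billion dollars

The private return per contributed unit is 8.4/11 = 0.7636 < 1 for every player regardless of endowment, so the Nash equilibrium is zero contribution and the group total is Σ E_j = 14 + 49 + 29 + 28 + 54 + 19 + 44 + 11 + 24 + 13 + 41 = 326.
Each contributed unit returns 8.400 to the group, so the social optimum is full contribution by everyone: group total = 8.400 × 326 = 2738.40.
Efficiency loss = (8.400 − 1) × 326 = 2412.40.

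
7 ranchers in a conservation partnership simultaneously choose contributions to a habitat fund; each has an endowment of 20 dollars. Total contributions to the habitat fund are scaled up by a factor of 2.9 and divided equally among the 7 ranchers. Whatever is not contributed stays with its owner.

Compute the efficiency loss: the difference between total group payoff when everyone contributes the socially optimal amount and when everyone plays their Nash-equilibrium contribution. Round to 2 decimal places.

266.00 dollars

Each contributed unit returns 2.9/7 = 0.4143 to its contributor — below 1 — so contributing 0 is dominant for every player. At the Nash equilibrium everyone keeps their 20, and the group total is 7 × 20 = 140.
Each contributed unit returns 2.900 to the group as a whole (0.4143 to each of 7 players), which exceeds 1, so the social optimum is full contribution: group total = 2.900 × 140 = 406.00.
Efficiency loss = 406.00 − 140 = 266.00.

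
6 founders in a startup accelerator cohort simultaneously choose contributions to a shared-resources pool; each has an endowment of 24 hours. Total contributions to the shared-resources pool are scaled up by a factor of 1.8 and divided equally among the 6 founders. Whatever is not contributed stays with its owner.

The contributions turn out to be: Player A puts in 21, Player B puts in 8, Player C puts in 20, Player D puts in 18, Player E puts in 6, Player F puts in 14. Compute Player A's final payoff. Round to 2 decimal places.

29.10 hours

Total contributed: 21 + 8 + 20 + 18 + 6 + 14 = 87.
Each receives 1.8 × 87 / 6 = 26.10 from the shared-resources pool.
Player A keeps 24 − 21 = 3, so Player A's payoff is 3 + 26.10 = 29.10.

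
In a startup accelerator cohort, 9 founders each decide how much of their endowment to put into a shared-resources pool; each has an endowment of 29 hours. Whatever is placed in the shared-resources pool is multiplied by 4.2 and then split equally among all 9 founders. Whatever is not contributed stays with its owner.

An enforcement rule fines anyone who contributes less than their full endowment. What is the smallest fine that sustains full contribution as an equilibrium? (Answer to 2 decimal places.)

15.47 hours

Given the others contribute fully, the best deviation is to contribute 0 (any partial contribution still incurs the fine and gives up units whose private return 0.4667 is below 1).
Deviating from 29 to 0 saves 29 hours but forfeits the deviator's share of the drop in the shared-resources pool: 4.2/9 × 29 = 13.53.
So the deviation gain is 29 − 13.53 = 15.47, and the fine must be at least 15.47 hours to wipe it out.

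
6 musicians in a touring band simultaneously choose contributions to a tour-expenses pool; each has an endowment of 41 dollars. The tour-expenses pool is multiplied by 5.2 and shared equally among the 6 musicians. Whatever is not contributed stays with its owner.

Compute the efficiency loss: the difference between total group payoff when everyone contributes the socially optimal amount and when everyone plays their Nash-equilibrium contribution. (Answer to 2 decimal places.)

Each contributed unit returns 5.2/6 = 0.8667 to its contributor — below 1 — so contributing 0 is dominant for every player. At the Nash equilibrium everyone keeps their 41, and the group total is 6 × 41 = 246.
Each contributed unit returns 5.200 to the group as a whole (0.8667 to each of 6 players), which exceeds 1, so the social optimum is full contribution: group total = 5.200 × 246 = 1279.20.
Efficiency loss = 1279.20 − 246 = 1033.20.

1033.20 dollars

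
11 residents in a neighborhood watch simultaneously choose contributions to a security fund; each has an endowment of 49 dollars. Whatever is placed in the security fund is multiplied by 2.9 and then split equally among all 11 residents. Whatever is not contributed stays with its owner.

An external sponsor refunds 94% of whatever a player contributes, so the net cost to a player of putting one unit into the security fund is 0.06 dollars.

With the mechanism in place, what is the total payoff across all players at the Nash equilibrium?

2069.76 dollars

Under the mechanism each unit contributed yields (2.9/11) / 0.06 = 4.3939 back to its contributor per unit of net cost, which exceeds 1, making full contribution the dominant choice for everyone.
At the Nash equilibrium everyone contributes 49. Group total payoff = 11 × (49 × 0.94 + 2.9 × 49) = 2069.76.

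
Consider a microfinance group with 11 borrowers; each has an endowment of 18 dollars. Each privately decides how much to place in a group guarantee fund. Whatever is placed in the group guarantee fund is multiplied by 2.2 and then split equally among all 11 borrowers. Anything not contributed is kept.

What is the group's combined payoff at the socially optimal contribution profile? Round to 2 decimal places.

435.60 dollars

Each contributed unit returns 2.200 to the group as a whole (0.2000 to each of 11 players), which exceeds 1, so the social optimum is full contribution: group total = 2.200 × 198 = 435.60.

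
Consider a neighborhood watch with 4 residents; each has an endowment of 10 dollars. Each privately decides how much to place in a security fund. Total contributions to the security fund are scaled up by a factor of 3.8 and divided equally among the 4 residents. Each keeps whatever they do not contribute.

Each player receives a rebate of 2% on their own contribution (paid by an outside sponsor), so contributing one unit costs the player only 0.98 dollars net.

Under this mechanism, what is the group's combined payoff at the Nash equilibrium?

40.00 dollars

Even with the mechanism, each unit contributed returns only (3.8/4) / 0.98 = 0.9694 per unit of net cost, so contributing nothing is still dominant.
At the Nash equilibrium no one contributes; group total payoff = 4 × 10 = 40.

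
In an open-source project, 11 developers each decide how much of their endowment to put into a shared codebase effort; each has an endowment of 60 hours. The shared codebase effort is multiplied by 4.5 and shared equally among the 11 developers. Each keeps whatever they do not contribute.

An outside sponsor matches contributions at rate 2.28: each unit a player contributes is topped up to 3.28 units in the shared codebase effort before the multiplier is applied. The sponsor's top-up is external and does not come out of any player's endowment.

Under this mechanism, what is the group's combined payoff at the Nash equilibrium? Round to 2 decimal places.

9741.60 hours

With the mechanism, a contributed unit returns 4.5 × 3.28 / 11 = 1.3418 per unit of net cost to the contributor — now above 1 — so contributing fully is weakly dominant for every player.
So the Nash equilibrium is full contribution by all 11; the group earns 4.5 × 3.28 × 660 = 9741.60.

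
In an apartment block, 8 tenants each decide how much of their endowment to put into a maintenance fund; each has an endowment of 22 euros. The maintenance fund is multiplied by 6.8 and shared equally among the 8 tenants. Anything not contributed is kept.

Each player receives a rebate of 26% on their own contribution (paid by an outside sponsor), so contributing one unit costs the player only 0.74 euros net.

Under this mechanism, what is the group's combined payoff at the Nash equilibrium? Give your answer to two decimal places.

Under the mechanism each unit contributed yields (6.8/8) / 0.74 = 1.1486 back to its contributor per unit of net cost, which exceeds 1, making full contribution the dominant choice for everyone.
At the Nash equilibrium everyone contributes 22. Group total payoff = 8 × (22 × 0.26 + 6.8 × 22) = 1242.56.

1242.56 euros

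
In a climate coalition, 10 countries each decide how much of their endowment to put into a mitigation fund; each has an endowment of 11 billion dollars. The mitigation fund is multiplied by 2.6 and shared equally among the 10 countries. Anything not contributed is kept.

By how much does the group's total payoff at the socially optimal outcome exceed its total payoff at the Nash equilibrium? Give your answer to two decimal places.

Each contributed unit returns 2.6/10 = 0.2600 to its contributor — below 1 — so contributing 0 is dominant for every player. At the Nash equilibrium everyone keeps their 11, and the group total is 10 × 11 = 110.
Each contributed unit returns 2.600 to the group as a whole (0.2600 to each of 10 players), which exceeds 1, so the social optimum is full contribution: group total = 2.600 × 110 = 286.00.
Efficiency loss = 286.00 − 110 = 176.00.

176.00 billion dollars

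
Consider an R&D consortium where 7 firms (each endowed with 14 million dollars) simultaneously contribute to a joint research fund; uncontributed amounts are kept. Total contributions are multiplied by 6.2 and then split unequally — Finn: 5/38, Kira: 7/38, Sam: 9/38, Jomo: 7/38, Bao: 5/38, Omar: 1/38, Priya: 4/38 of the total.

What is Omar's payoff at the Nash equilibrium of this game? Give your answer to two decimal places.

Player j's private return per contributed unit is 6.2 × (j's share). Contributing is weakly dominant for j when that share is at least 1/6.2 = 0.1613, and contributing 0 is dominant otherwise.
Kira, Sam and Jomo are above the threshold, contributing 14 each; the remaining 4 contribute 0. Total contributed: 42.
Omar keeps 14 and receives 6.2 × 42 × 1/38 = 6.85 from the joint research fund, for a payoff of 20.85.

20.85 million dollars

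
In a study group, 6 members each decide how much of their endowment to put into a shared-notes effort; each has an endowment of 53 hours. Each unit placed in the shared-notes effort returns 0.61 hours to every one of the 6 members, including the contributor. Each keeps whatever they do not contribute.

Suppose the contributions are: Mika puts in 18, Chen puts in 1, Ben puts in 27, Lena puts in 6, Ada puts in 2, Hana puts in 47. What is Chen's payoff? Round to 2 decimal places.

Total contributed: 18 + 1 + 27 + 6 + 2 + 47 = 101.
Each receives 0.61 × 101 = 61.61 from the shared-notes effort.
Chen keeps 53 − 1 = 52, so Chen's payoff is 52 + 61.61 = 113.61.

113.61 hours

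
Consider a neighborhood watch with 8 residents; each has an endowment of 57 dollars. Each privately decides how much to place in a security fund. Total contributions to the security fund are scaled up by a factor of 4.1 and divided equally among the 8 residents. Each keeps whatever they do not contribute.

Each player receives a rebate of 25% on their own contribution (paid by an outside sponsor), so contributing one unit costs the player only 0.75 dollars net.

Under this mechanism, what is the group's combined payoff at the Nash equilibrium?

456.00 dollars

The effective private return is (4.1/8) / 0.75 = 0.6833, which is still under 1, so the mechanism doesn't change anyone's dominant strategy: zero contribution.
Everyone keeps their endowment and the group total is 8 × 57 = 456.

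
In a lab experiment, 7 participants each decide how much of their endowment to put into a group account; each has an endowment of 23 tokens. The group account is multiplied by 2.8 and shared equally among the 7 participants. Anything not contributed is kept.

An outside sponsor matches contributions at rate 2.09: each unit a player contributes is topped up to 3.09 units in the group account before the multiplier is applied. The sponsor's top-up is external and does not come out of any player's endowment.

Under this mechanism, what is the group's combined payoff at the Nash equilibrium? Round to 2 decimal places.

1392.97 tokens

With the mechanism, a contributed unit returns 2.8 × 3.09 / 7 = 1.2360 per unit of net cost to the contributor — now above 1 — so contributing fully is weakly dominant for every player.
At the Nash equilibrium everyone contributes 23. Group total payoff = 2.8 × 3.09 × 161 = 1392.97.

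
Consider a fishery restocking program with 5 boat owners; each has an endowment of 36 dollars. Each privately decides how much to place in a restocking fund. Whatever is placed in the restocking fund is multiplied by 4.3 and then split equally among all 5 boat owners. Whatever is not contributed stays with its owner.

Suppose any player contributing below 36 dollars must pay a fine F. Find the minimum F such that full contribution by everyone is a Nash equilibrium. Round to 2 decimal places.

5.04 dollars

Given the others contribute fully, the best deviation is to contribute 0 (any partial contribution still incurs the fine and gives up units whose private return 0.8600 is below 1).
Deviating from 36 to 0 saves 36 dollars but forfeits the deviator's share of the drop in the restocking fund: 4.3/5 × 36 = 30.96.
So the deviation gain is 36 − 30.96 = 5.04, and the fine must be at least 5.04 dollars to wipe it out.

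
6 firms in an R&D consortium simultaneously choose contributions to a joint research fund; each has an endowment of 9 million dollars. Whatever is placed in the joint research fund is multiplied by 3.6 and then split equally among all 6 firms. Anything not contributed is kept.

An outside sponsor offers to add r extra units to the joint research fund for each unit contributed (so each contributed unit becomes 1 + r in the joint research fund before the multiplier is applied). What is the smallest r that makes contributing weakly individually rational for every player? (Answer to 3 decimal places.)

0.667

With matching at rate r, one contributed unit becomes (1 + r) in the joint research fund and returns 3.6 × (1 + r) / 6 to the contributor.
Setting this equal to 1: 1 + r = 6/3.6 = 1.6667.
So the minimum matching rate is r = 1.6667 − 1 = 0.667.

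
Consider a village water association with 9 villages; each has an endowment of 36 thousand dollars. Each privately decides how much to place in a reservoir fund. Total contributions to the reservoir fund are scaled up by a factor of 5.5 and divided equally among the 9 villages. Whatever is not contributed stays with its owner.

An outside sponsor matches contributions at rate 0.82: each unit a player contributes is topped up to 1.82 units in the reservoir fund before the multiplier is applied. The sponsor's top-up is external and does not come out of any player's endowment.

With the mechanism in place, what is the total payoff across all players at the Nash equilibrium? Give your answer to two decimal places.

3243.24 thousand dollars

Under the mechanism each unit contributed yields 5.5 × 1.82 / 9 = 1.1122 back to its contributor per unit of net cost, which exceeds 1, making full contribution the dominant choice for everyone.
At the Nash equilibrium everyone contributes 36. Group total payoff = 5.5 × 1.82 × 324 = 3243.24.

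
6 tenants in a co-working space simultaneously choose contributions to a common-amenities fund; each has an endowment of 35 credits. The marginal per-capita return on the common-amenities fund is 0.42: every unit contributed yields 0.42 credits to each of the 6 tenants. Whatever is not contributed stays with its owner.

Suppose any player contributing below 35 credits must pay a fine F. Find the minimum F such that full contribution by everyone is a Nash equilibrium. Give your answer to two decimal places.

Given the others contribute fully, the best deviation is to contribute 0 (any partial contribution still incurs the fine and gives up units whose private return 0.42 is below 1).
Deviating from 35 to 0 saves 35 credits but forfeits the deviator's share of the drop in the common-amenities fund: 0.42 × 35 = 14.70.
So the deviation gain is 35 − 14.70 = 20.30, and the fine must be at least 20.30 credits to wipe it out.

20.30 credits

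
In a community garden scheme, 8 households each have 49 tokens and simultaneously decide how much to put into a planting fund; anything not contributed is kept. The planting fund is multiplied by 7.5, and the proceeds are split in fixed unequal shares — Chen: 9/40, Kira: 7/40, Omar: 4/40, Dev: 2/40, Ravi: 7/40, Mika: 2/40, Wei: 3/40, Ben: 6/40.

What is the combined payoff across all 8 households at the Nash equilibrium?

1666.00 tokens

For player j, contributing a unit is worthwhile iff 7.5 × (j's share) ≥ 1, i.e. iff j's share is at least 0.1333.
Chen, Kira, Ravi and Ben are above the threshold, contributing 49 each; the remaining 4 contribute 0. Total contributed: 196.
The planting fund pays out 7.5 × 196 = 1470.00 in total (split across the unequal shares, but the aggregate is all that matters for the group sum).
The 4 free-riders keep 49 each, adding 196. Group total = 196 + 1470.00 = 1666.00.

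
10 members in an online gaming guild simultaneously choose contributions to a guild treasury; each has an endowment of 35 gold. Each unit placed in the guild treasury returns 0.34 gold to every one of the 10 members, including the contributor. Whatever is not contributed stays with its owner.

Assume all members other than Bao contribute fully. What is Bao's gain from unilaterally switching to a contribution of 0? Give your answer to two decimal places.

Switching from a contribution of 35 to 0 lets Bao keep an extra 35 gold, but lowers the guild treasury by 35, which costs Bao their own share of that drop: 0.34 × 35 = 11.90.
Net gain = 35 − 11.90 = 23.10. The private return per contributed unit (0.34) is below 1, so free-riding is indeed the best response regardless of what the others do.

23.10 gold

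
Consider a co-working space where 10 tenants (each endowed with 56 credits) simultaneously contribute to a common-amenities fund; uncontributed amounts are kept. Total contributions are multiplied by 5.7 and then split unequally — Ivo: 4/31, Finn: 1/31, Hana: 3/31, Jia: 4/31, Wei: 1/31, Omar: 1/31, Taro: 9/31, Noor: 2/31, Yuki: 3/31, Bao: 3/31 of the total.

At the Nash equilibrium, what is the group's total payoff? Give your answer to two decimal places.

Player j's private return per contributed unit is 5.7 × (j's share). Contributing is weakly dominant for j when that share is at least 1/5.7 = 0.1754, and contributing 0 is dominant otherwise.
The only share above 0.1754 is Taro's 9/31, contributing 56; the remaining 9 contribute 0. Total contributed: 56.
The common-amenities fund pays out 5.7 × 56 = 319.20 in total (split across the unequal shares, but the aggregate is all that matters for the group sum).
The 9 free-riders keep 56 each, adding 504. Group total = 504 + 319.20 = 823.20.

823.20 credits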